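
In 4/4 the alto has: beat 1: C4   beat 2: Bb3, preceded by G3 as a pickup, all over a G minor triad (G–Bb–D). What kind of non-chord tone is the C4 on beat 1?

The harmony at that moment is G minor triad (G, Bb, D); C4 is not a chord tone.
It is approached by leap up from G3 and left by step down to Bb3.
Leap in, step out, metrically accented — an appoggiatura.

Appoggiatura.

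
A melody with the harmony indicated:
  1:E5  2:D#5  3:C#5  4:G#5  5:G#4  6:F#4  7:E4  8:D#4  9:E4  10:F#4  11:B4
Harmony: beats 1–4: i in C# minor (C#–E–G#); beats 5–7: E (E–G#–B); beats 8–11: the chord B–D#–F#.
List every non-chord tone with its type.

The harmony at that moment is C# minor triad (C#, E, G#); D#5 is not a chord tone.
It is approached by step down from E5 and left by step down to C#5.
Step in, step out in the same direction — a passing tone.
The harmony at that moment is E major triad (E, G#, B); F#4 is not a chord tone.
It is approached by step down from G#4 and left by step down to E4.
Step in, step out in the same direction — a passing tone.
The harmony at that moment is B major triad (B, D#, F#); E4 is not a chord tone.
It is approached by step up from D#4 and left by step up to F#4.
Step in, step out in the same direction — a passing tone.

D#5 (beat 2) — passing tone; F#4 (beat 6) — passing tone; E4 (beat 9) — passing tone.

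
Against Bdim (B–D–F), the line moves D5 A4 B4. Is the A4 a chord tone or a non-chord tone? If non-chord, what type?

The harmony at that moment is B diminished triad (B, D, F); A4 is not a chord tone.
It is approached by leap down from D5 and left by step up to B4.
Leap in, step out — an appoggiatura.

Non-chord tone — an appoggiatura.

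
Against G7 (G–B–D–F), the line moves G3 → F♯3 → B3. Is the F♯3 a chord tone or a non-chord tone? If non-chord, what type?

The harmony at that moment is G dominant seventh chord (G, B, D, F); F♯3 is not a chord tone.
It is approached by step down from G3 and left by leap up to B3.
Step in, leap out — an escape tone.

Non-chord tone — an escape tone.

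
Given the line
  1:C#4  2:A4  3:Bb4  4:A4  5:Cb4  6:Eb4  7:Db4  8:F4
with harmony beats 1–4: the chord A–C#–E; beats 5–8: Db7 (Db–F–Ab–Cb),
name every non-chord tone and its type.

Bb4 (beat 3) — neighbor tone; Eb4 (beat 6) — appoggiatura.

The harmony at that moment is A major triad (A, C#, E); Bb4 is not a chord tone.
It is approached by step up from A4 and left by step down to A4.
Step away and step back to the same note — a neighbor tone (upper neighbor).
The harmony at that moment is Db dominant seventh chord (Db, F, Ab, Cb); Eb4 is not a chord tone.
It is approached by leap up from Cb4 and left by step down to Db4.
Leap in, step out — an appoggiatura.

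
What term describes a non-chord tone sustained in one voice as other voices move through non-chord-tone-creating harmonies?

Pedal tone.

Approach: none. Departure: none — a single pitch is sustained while the chords change around it, passing through harmonies that do not contain it.
No melodic motion at all; the dissonance is created entirely by the moving harmonies against the stationary note — a pedal tone (pedal point).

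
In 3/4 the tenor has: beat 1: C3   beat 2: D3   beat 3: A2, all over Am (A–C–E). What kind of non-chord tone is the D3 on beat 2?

Escape tone.

The harmony at that moment is A minor triad (A, C, E); D3 is not a chord tone.
It is approached by step up from C3 and left by leap down to A2.
Step in, leap out, on a weak beat — an escape tone.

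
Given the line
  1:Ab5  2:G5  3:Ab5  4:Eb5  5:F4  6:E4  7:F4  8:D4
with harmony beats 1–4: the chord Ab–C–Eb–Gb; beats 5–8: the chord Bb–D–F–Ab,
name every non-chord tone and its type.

G5 (beat 2) — neighbor tone; E4 (beat 6) — neighbor tone.

The harmony at that moment is Ab dominant seventh chord (Ab, C, Eb, Gb); G5 is not a chord tone.
It is approached by step down from Ab5 and left by step up to Ab5.
Step away and step back to the same note — a neighbor tone (lower neighbor).
The harmony at that moment is Bb dominant seventh chord (Bb, D, F, Ab); E4 is not a chord tone.
It is approached by step down from F4 and left by step up to F4.
Step away and step back to the same note — a neighbor tone (lower neighbor).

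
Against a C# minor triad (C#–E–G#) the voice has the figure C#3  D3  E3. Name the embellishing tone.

The harmony at that moment is C# minor triad (C#, E, G#); D3 is not a chord tone.
It is approached by step up from C#3 and left by step up to E3.
Step in, step out in the same direction — a passing tone.

D3 is a passing tone.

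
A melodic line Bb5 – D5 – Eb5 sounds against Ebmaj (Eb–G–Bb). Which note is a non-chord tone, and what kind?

The harmony at that moment is Eb major triad (Eb, G, Bb); D5 is not a chord tone.
It is approached by leap down from Bb5 and left by step up to Eb5.
Leap in, step out — an appoggiatura.

D5 is an appoggiatura.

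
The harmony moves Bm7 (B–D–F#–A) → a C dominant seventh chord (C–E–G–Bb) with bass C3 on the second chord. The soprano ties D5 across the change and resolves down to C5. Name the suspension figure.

At the second chord the bass is C3. The suspended D5 lies a ninth above the bass; after resolving down by step to C5, the interval above the bass becomes an octave.
Suspension figures are named by those two intervals: 9–8.

9–8 suspension.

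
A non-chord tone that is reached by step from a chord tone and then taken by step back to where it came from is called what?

Approach: by step. Departure: by step in the opposite direction, back to the starting pitch.
Stepwise on both sides but reversing to return to the same chord tone — a neighbor tone. (Had it continued onward in the same direction it would be a passing tone instead.)

Neighbor tone.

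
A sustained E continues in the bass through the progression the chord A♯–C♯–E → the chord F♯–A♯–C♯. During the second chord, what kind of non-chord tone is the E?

Pedal tone (pedal point).

The harmony at that moment is F♯ major triad (F♯, A♯, C♯); E is not a chord tone.
It is held over (the same pitch as the preceding E) and then sustained as the same pitch into the next harmony.
Sustained through a change of harmony — a pedal tone.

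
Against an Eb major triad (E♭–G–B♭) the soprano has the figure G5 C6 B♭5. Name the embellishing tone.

The harmony at that moment is E♭ major triad (E♭, G, B♭); C6 is not a chord tone.
It is approached by leap up from G5 and left by step down to B♭5.
Leap in, step out — an appoggiatura.

C6 is an appoggiatura.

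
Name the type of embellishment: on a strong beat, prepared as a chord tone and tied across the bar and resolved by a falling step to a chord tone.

Approach: by preparation — the pitch is first a chord tone, then held (tied or repeated) while the harmony changes under it. Departure: down by step. Metric position: strong.
A prepared dissonance that resolves downward by step — a suspension. (The same figure resolving upward would be a retardation.)

Suspension.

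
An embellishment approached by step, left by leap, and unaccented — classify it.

Approach: by step. Departure: by leap. Metric position: weak.
Step in, leap out, from a weak position — an escape tone (échappée). (It is the mirror image of the appoggiatura, which leaps in and steps out on a strong beat.)

Escape tone.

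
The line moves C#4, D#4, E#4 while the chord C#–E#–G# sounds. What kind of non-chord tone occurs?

The harmony at that moment is C# major triad (C#, E#, G#); D#4 is not a chord tone.
It is approached by step up from C#4 and left by step up to E#4.
Step in, step out in the same direction — a passing tone.

D#4 is a passing tone.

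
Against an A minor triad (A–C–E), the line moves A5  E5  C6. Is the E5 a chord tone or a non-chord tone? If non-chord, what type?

Chord tone (the fifth of A minor triad).

A minor triad contains A, C, E; E is the fifth, so it is a chord tone.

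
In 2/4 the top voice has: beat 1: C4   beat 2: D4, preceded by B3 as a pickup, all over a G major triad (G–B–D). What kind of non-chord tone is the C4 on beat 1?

Passing tone.

The harmony at that moment is G major triad (G, B, D); C4 is not a chord tone.
It is approached by step up from B3 and left by step up to D4.
Step in, step out in the same direction — a passing tone.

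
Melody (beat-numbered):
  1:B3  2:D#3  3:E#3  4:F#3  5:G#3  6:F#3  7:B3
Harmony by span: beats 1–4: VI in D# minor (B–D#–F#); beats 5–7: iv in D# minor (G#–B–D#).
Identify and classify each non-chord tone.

E#3 (beat 3) — passing tone; F#3 (beat 6) — escape tone.

The harmony at that moment is B major triad (B, D#, F#); E#3 is not a chord tone.
It is approached by step up from D#3 and left by step up to F#3.
Step in, step out in the same direction — a passing tone.
The harmony at that moment is G# minor triad (G#, B, D#); F#3 is not a chord tone.
It is approached by step down from G#3 and left by leap up to B3.
Step in, leap out — an escape tone.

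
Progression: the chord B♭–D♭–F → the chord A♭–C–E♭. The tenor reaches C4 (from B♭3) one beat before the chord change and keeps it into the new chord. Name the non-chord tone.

The harmony at that moment is B♭ minor triad (B♭, D♭, F); C4 is not a chord tone.
It is approached by step up from B♭3 and then sustained as the same pitch into the next harmony.
Arriving early and becoming a chord tone when the harmony changes — an anticipation.

C4 is an anticipation.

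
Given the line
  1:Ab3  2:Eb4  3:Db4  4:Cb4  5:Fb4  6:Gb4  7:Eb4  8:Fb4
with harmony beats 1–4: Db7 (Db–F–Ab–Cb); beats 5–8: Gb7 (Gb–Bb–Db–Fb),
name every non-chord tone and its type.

The harmony at that moment is Db dominant seventh chord (Db, F, Ab, Cb); Eb4 is not a chord tone.
It is approached by leap up from Ab3 and left by step down to Db4.
Leap in, step out — an appoggiatura.
The harmony at that moment is Gb dominant seventh chord (Gb, Bb, Db, Fb); Eb4 is not a chord tone.
It is approached by leap down from Gb4 and left by step up to Fb4.
Leap in, step out — an appoggiatura.

Eb4 (beat 2) — appoggiatura; Eb4 (beat 7) — appoggiatura.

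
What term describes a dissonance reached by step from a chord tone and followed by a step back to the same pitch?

Approach: by step. Departure: by step in the opposite direction, back to the starting pitch.
Stepwise on both sides but reversing to return to the same chord tone — a neighbor tone. (Had it continued onward in the same direction it would be a passing tone instead.)

Neighbor tone.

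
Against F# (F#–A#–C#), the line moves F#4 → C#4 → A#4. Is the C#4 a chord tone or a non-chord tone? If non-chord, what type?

F# major triad contains F#, A#, C#; C# is the fifth, so it is a chord tone.

Chord tone (the fifth of F# major triad).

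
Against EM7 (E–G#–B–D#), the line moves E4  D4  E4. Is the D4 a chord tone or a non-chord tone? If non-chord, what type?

The harmony at that moment is E major seventh chord (E, G#, B, D#); D4 is not a chord tone.
It is approached by step down from E4 and left by step up to E4.
Step away and step back to the same note — a neighbor tone (lower neighbor).

Non-chord tone — a neighbor tone.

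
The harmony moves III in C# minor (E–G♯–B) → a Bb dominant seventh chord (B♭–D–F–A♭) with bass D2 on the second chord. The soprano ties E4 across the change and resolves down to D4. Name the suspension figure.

At the second chord the bass is D2. The suspended E4 lies a ninth above the bass; after resolving down by step to D4, the interval above the bass becomes an octave.
Suspension figures are named by those two intervals: 9–8.

9–8 suspension.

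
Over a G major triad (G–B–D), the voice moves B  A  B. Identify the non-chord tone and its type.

A is a neighbor tone.

The harmony at that moment is G major triad (G, B, D); A is not a chord tone.
It is approached by step down from B and left by step up to B.
Step away and step back to the same note — a neighbor tone (lower neighbor).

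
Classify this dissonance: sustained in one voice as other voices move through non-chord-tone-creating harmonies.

Approach: none. Departure: none — a single pitch is sustained while the chords change around it, passing through harmonies that do not contain it.
No melodic motion at all; the dissonance is created entirely by the moving harmonies against the stationary note — a pedal tone (pedal point).

Pedal tone.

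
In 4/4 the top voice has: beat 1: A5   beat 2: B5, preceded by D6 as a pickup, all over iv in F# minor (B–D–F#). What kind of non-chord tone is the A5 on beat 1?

The harmony at that moment is B minor triad (B, D, F#); A5 is not a chord tone.
It is approached by leap down from D6 and left by step up to B5.
Leap in, step out, metrically accented — an appoggiatura.

Appoggiatura.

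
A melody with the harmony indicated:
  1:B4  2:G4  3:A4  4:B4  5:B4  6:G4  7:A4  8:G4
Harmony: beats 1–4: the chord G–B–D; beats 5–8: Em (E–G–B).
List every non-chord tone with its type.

The harmony at that moment is G major triad (G, B, D); A4 is not a chord tone.
It is approached by step up from G4 and left by step up to B4.
Step in, step out in the same direction — a passing tone.
The harmony at that moment is E minor triad (E, G, B); A4 is not a chord tone.
It is approached by step up from G4 and left by step down to G4.
Step away and step back to the same note — a neighbor tone (upper neighbor).

A4 (beat 3) — passing tone; A4 (beat 7) — neighbor tone.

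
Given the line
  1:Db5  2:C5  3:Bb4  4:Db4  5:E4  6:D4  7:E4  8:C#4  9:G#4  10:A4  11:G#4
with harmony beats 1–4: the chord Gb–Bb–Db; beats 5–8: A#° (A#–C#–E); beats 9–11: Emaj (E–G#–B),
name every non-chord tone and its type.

C5 (beat 2) — passing tone; D4 (beat 6) — neighbor tone; A4 (beat 10) — neighbor tone.

The harmony at that moment is Gb major triad (Gb, Bb, Db); C5 is not a chord tone.
It is approached by step down from Db5 and left by step down to Bb4.
Step in, step out in the same direction — a passing tone.
The harmony at that moment is A# diminished triad (A#, C#, E); D4 is not a chord tone.
It is approached by step down from E4 and left by step up to E4.
Step away and step back to the same note — a neighbor tone (lower neighbor).
The harmony at that moment is E major triad (E, G#, B); A4 is not a chord tone.
It is approached by step up from G#4 and left by step down to G#4.
Step away and step back to the same note — a neighbor tone (upper neighbor).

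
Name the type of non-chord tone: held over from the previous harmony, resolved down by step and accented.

Approach: by preparation — the pitch is first a chord tone, then held (tied or repeated) while the harmony changes under it. Departure: down by step. Metric position: strong.
A prepared dissonance that resolves downward by step — a suspension. (The same figure resolving upward would be a retardation.)

Suspension.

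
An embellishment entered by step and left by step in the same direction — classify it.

Passing tone.

Approach: by step. Departure: by step, continuing in the same direction.
Stepwise on both sides with no change of direction means the note fills in the space between two different chord tones — a passing tone. (Had it turned back to its starting note it would be a neighbor tone instead.)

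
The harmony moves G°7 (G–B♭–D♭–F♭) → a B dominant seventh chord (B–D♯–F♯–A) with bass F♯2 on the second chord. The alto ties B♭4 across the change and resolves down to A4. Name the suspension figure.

4–3 suspension.

At the second chord the bass is F♯2. The suspended B♭4 lies a fourth above the bass; after resolving down by step to A4, the interval above the bass becomes a third.
Suspension figures are named by those two intervals: 4–3.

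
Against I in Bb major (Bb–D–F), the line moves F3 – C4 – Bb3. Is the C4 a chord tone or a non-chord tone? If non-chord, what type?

Non-chord tone — an appoggiatura.

The harmony at that moment is Bb major triad (Bb, D, F); C4 is not a chord tone.
It is approached by leap up from F3 and left by step down to Bb3.
Leap in, step out — an appoggiatura.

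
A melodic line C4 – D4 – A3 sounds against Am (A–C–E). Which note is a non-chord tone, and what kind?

D4 is an escape tone.

The harmony at that moment is A minor triad (A, C, E); D4 is not a chord tone.
It is approached by step up from C4 and left by leap down to A3.
Step in, leap out — an escape tone.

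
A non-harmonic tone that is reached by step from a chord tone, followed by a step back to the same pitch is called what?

Neighbor tone.

Approach: by step. Departure: by step in the opposite direction, back to the starting pitch.
Stepwise on both sides but reversing to return to the same chord tone — a neighbor tone. (Had it continued onward in the same direction it would be a passing tone instead.)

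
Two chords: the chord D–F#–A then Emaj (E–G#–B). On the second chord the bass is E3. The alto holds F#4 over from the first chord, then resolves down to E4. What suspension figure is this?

9–8 suspension.

At the second chord the bass is E3. The suspended F#4 lies a ninth above the bass; after resolving down by step to E4, the interval above the bass becomes an octave.
Suspension figures are named by those two intervals: 9–8.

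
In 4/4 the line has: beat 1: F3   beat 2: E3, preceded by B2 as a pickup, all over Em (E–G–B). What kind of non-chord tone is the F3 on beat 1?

The harmony at that moment is E minor triad (E, G, B); F3 is not a chord tone.
It is approached by leap up from B2 and left by step down to E3.
Leap in, step out, metrically accented — an appoggiatura.

Appoggiatura.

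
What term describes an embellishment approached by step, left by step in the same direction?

Passing tone.

Approach: by step. Departure: by step, continuing in the same direction.
Stepwise on both sides with no change of direction means the note fills in the space between two different chord tones — a passing tone. (Had it turned back to its starting note it would be a neighbor tone instead.)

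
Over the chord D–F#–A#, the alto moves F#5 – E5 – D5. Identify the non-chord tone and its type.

The harmony at that moment is D augmented triad (D, F#, A#); E5 is not a chord tone.
It is approached by step down from F#5 and left by step down to D5.
Step in, step out in the same direction — a passing tone.

E5 is a passing tone.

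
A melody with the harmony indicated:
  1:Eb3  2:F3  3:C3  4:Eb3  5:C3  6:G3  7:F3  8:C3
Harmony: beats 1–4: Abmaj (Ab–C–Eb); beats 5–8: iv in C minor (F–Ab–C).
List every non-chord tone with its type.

The harmony at that moment is Ab major triad (Ab, C, Eb); F3 is not a chord tone.
It is approached by step up from Eb3 and left by leap down to C3.
Step in, leap out — an escape tone.
The harmony at that moment is F minor triad (F, Ab, C); G3 is not a chord tone.
It is approached by leap up from C3 and left by step down to F3.
Leap in, step out — an appoggiatura.

F3 (beat 2) — escape tone; G3 (beat 6) — appoggiatura.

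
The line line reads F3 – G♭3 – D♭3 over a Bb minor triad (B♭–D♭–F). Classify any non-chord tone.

The harmony at that moment is B♭ minor triad (B♭, D♭, F); G♭3 is not a chord tone.
It is approached by step up from F3 and left by leap down to D♭3.
Step in, leap out — an escape tone.

G♭3 is an escape tone.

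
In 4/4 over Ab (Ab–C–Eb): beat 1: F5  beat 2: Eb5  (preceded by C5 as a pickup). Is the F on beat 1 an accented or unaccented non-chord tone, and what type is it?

Accented appoggiatura.

The harmony at that moment is Ab major triad (Ab, C, Eb); F5 is not a chord tone.
It is approached by leap up from C5 and left by step down to Eb5.
Leap in, step out — an appoggiatura.
It falls on the downbeat, so it is accented.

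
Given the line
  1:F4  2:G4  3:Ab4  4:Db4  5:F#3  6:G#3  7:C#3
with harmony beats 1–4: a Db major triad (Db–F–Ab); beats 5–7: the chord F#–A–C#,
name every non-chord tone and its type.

G4 (beat 2) — passing tone; G#3 (beat 6) — escape tone.

The harmony at that moment is Db major triad (Db, F, Ab); G4 is not a chord tone.
It is approached by step up from F4 and left by step up to Ab4.
Step in, step out in the same direction — a passing tone.
The harmony at that moment is F# minor triad (F#, A, C#); G#3 is not a chord tone.
It is approached by step up from F#3 and left by leap down to C#3.
Step in, leap out — an escape tone.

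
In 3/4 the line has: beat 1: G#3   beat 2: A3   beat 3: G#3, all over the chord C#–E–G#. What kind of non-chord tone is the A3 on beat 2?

Upper neighbor tone.

The harmony at that moment is C# minor triad (C#, E, G#); A3 is not a chord tone.
It is approached by step up from G#3 and left by step down to G#3.
Step away and step back to the same note — a neighbor tone (upper neighbor).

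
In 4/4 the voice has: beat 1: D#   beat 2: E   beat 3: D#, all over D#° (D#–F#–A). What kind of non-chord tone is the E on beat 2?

The harmony at that moment is D# diminished triad (D#, F#, A); E is not a chord tone.
It is approached by step up from D# and left by step down to D#.
Step away and step back to the same note — a neighbor tone (upper neighbor).

Upper neighbor tone.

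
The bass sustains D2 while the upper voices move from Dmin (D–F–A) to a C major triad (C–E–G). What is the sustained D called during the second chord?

Pedal tone (pedal point).

The harmony at that moment is C major triad (C, E, G); D2 is not a chord tone.
It is held over (the same pitch as the preceding D2) and then sustained as the same pitch into the next harmony.
Sustained through a change of harmony — a pedal tone.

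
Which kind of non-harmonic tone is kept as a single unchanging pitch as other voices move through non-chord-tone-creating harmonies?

Pedal tone.

Approach: none. Departure: none — a single pitch is sustained while the chords change around it, passing through harmonies that do not contain it.
No melodic motion at all; the dissonance is created entirely by the moving harmonies against the stationary note — a pedal tone (pedal point).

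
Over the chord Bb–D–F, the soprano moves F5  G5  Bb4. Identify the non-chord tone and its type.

G5 is an escape tone.

The harmony at that moment is Bb major triad (Bb, D, F); G5 is not a chord tone.
It is approached by step up from F5 and left by leap down to Bb4.
Step in, leap out — an escape tone.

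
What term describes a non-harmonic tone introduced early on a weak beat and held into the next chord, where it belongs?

Approach: ahead of the chord change (typically by step), so it is dissonant against the current harmony. Departure: none — the same pitch is restated or held and is a chord tone of the new harmony.
Dissonant first, consonant once the harmony catches up: the note simply arrives early — an anticipation. (The reverse timing, consonant first and dissonant after the change, would be a suspension or retardation.)

Anticipation.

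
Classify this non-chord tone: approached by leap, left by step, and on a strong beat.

Approach: by leap. Departure: by step. Metric position: strong.
Leap in, step out, in a metrically strong position — an appoggiatura. (It is the mirror image of the escape tone, which steps in and leaps out from a weak position.)

Appoggiatura.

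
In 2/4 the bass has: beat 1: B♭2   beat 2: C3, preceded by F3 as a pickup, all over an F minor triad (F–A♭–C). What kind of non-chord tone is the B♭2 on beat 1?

The harmony at that moment is F minor triad (F, A♭, C); B♭2 is not a chord tone.
It is approached by leap down from F3 and left by step up to C3.
Leap in, step out, metrically accented — an appoggiatura.

Appoggiatura.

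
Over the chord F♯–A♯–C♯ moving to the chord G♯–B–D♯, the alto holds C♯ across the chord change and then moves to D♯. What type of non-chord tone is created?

C♯ is a retardation.

The harmony at that moment is G♯ minor triad (G♯, B, D♯); C♯ is not a chord tone.
It is held over (the same pitch as the preceding C♯) and left by step up to D♯.
Held over from the previous chord and resolving up by step — a retardation.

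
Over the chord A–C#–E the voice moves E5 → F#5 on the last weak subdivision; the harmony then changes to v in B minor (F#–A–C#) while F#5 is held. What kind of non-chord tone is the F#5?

The harmony at that moment is A major triad (A, C#, E); F#5 is not a chord tone.
It is approached by step up from E5 and then sustained as the same pitch into the next harmony.
Arriving early and becoming a chord tone when the harmony changes — an anticipation.

F#5 is an anticipation.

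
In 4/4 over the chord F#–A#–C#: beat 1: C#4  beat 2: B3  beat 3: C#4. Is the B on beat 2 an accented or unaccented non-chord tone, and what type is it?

Unaccented neighbor tone.

The harmony at that moment is F# major triad (F#, A#, C#); B3 is not a chord tone.
It is approached by step down from C#4 and left by step up to C#4.
Step away and step back to the same note — a neighbor tone (lower neighbor).
It falls on a weak beat, so it is unaccented.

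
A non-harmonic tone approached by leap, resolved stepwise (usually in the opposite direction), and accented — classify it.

Approach: by leap. Departure: by step. Metric position: strong.
Leap in, step out, in a metrically strong position — an appoggiatura. (It is the mirror image of the escape tone, which steps in and leaps out from a weak position.)

Appoggiatura.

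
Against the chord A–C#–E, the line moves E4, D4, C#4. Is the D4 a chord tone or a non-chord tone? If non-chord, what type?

The harmony at that moment is A major triad (A, C#, E); D4 is not a chord tone.
It is approached by step down from E4 and left by step down to C#4.
Step in, step out in the same direction — a passing tone.

Non-chord tone — a passing tone.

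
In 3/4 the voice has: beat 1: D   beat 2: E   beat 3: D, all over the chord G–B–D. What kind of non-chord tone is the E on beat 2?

Upper neighbor tone.

The harmony at that moment is G major triad (G, B, D); E is not a chord tone.
It is approached by step up from D and left by step down to D.
Step away and step back to the same note — a neighbor tone (upper neighbor).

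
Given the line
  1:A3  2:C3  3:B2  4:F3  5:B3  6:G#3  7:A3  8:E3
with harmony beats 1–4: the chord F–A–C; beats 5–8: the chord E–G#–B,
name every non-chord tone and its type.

B2 (beat 3) — escape tone; A3 (beat 7) — escape tone.

The harmony at that moment is F major triad (F, A, C); B2 is not a chord tone.
It is approached by step down from C3 and left by leap up to F3.
Step in, leap out — an escape tone.
The harmony at that moment is E major triad (E, G#, B); A3 is not a chord tone.
It is approached by step up from G#3 and left by leap down to E3.
Step in, leap out — an escape tone.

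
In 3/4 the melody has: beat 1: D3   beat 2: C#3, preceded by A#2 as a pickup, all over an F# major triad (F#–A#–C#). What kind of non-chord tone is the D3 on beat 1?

The harmony at that moment is F# major triad (F#, A#, C#); D3 is not a chord tone.
It is approached by leap up from A#2 and left by step down to C#3.
Leap in, step out, metrically accented — an appoggiatura.

Appoggiatura.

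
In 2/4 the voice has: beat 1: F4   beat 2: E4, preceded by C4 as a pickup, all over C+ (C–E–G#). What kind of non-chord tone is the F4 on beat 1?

Appoggiatura.

The harmony at that moment is C augmented triad (C, E, G#); F4 is not a chord tone.
It is approached by leap up from C4 and left by step down to E4.
Leap in, step out, metrically accented — an appoggiatura.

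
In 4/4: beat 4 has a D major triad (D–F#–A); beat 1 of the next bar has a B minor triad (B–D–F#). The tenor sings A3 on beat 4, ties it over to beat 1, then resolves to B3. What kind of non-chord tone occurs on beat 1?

The harmony at that moment is B minor triad (B, D, F#); A3 is not a chord tone.
It is held over (the same pitch as the preceding A3) and left by step up to B3.
Held over from the previous chord and resolving up by step — a retardation.

Retardation.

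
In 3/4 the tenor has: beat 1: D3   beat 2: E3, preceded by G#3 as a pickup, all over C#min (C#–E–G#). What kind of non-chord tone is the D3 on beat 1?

Appoggiatura.

The harmony at that moment is C# minor triad (C#, E, G#); D3 is not a chord tone.
It is approached by leap down from G#3 and left by step up to E3.
Leap in, step out, metrically accented — an appoggiatura.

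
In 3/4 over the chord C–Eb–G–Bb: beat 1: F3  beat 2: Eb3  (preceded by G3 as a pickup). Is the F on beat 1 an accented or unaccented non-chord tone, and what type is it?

The harmony at that moment is C minor seventh chord (C, Eb, G, Bb); F3 is not a chord tone.
It is approached by step down from G3 and left by step down to Eb3.
Step in, step out in the same direction — a passing tone.
It falls on the downbeat, so it is accented.

Accented passing tone.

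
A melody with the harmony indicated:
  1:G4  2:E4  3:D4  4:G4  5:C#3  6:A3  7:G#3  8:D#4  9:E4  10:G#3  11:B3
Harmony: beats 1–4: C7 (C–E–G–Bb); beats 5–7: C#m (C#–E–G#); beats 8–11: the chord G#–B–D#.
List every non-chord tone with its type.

The harmony at that moment is C dominant seventh chord (C, E, G, Bb); D4 is not a chord tone.
It is approached by step down from E4 and left by leap up to G4.
Step in, leap out — an escape tone.
The harmony at that moment is C# minor triad (C#, E, G#); A3 is not a chord tone.
It is approached by leap up from C#3 and left by step down to G#3.
Leap in, step out — an appoggiatura.
The harmony at that moment is G# minor triad (G#, B, D#); E4 is not a chord tone.
It is approached by step up from D#4 and left by leap down to G#3.
Step in, leap out — an escape tone.

D4 (beat 3) — escape tone; A3 (beat 6) — appoggiatura; E4 (beat 9) — escape tone.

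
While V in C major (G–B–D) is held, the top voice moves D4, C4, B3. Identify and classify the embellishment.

C4 is a passing tone.

The harmony at that moment is G major triad (G, B, D); C4 is not a chord tone.
It is approached by step down from D4 and left by step down to B3.
Step in, step out in the same direction — a passing tone.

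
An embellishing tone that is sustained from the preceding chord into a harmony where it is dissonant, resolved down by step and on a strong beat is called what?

Suspension.

Approach: by preparation — the pitch is first a chord tone, then held (tied or repeated) while the harmony changes under it. Departure: down by step. Metric position: strong.
A prepared dissonance that resolves downward by step — a suspension. (The same figure resolving upward would be a retardation.)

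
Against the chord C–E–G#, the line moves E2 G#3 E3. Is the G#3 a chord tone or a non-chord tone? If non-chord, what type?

C augmented triad contains C, E, G#; G# is the fifth, so it is a chord tone.

Chord tone (the fifth of C augmented triad).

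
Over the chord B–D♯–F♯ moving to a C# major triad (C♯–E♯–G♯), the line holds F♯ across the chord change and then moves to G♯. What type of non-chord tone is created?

F♯ is a retardation.

The harmony at that moment is C♯ major triad (C♯, E♯, G♯); F♯ is not a chord tone.
It is held over (the same pitch as the preceding F♯) and left by step up to G♯.
Held over from the previous chord and resolving up by step — a retardation.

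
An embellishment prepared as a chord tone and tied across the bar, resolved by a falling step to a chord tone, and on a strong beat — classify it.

Approach: by preparation — the pitch is first a chord tone, then held (tied or repeated) while the harmony changes under it. Departure: down by step. Metric position: strong.
A prepared dissonance that resolves downward by step — a suspension. (The same figure resolving upward would be a retardation.)

Suspension.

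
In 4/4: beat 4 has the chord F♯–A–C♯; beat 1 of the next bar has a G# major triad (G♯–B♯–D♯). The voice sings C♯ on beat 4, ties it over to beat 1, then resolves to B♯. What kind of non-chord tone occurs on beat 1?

Suspension.

The harmony at that moment is G♯ major triad (G♯, B♯, D♯); C♯ is not a chord tone.
It is held over (the same pitch as the preceding C♯) and left by step down to B♯.
Held over from the previous chord and resolving down by step — a suspension.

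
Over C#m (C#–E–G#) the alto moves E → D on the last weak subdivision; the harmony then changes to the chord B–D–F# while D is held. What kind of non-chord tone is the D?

D is an anticipation.

The harmony at that moment is C# minor triad (C#, E, G#); D is not a chord tone.
It is approached by step down from E and then sustained as the same pitch into the next harmony.
Arriving early and becoming a chord tone when the harmony changes — an anticipation.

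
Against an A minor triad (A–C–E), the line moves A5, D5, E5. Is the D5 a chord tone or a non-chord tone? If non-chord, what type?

Non-chord tone — an appoggiatura.

The harmony at that moment is A minor triad (A, C, E); D5 is not a chord tone.
It is approached by leap down from A5 and left by step up to E5.
Leap in, step out — an appoggiatura.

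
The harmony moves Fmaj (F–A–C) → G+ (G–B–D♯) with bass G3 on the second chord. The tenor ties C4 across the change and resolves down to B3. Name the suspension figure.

At the second chord the bass is G3. The suspended C4 lies a fourth above the bass; after resolving down by step to B3, the interval above the bass becomes a third.
Suspension figures are named by those two intervals: 4–3.

4–3 suspension.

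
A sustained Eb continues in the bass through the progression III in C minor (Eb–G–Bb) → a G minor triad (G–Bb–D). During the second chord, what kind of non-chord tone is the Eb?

The harmony at that moment is G minor triad (G, Bb, D); Eb is not a chord tone.
It is held over (the same pitch as the preceding Eb) and then sustained as the same pitch into the next harmony.
Sustained through a change of harmony — a pedal tone.

Pedal tone (pedal point).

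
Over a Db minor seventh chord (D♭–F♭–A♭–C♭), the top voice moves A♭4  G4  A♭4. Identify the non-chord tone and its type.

G4 is a neighbor tone.

The harmony at that moment is D♭ minor seventh chord (D♭, F♭, A♭, C♭); G4 is not a chord tone.
It is approached by step down from A♭4 and left by step up to A♭4.
Step away and step back to the same note — a neighbor tone (lower neighbor).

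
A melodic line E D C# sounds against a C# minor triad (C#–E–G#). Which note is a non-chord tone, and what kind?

The harmony at that moment is C# minor triad (C#, E, G#); D is not a chord tone.
It is approached by step down from E and left by step down to C#.
Step in, step out in the same direction — a passing tone.

D is a passing tone.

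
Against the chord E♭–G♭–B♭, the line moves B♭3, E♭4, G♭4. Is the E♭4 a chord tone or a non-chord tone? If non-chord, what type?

Eb minor triad contains E♭, G♭, B♭; E♭ is the root, so it is a chord tone.

Chord tone (the root of Eb minor triad).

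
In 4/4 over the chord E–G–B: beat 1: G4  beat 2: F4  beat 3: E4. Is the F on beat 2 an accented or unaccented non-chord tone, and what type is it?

The harmony at that moment is E minor triad (E, G, B); F4 is not a chord tone.
It is approached by step down from G4 and left by step down to E4.
Step in, step out in the same direction — a passing tone.
It falls on a weak beat, so it is unaccented.

Unaccented passing tone.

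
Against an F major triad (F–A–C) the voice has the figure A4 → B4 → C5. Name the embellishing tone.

B4 is a passing tone.

The harmony at that moment is F major triad (F, A, C); B4 is not a chord tone.
It is approached by step up from A4 and left by step up to C5.
Step in, step out in the same direction — a passing tone.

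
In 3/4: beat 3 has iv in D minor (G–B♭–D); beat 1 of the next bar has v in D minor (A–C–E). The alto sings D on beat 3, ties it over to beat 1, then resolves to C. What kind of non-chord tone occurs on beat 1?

Suspension.

The harmony at that moment is A minor triad (A, C, E); D is not a chord tone.
It is held over (the same pitch as the preceding D) and left by step down to C.
Held over from the previous chord and resolving down by step — a suspension.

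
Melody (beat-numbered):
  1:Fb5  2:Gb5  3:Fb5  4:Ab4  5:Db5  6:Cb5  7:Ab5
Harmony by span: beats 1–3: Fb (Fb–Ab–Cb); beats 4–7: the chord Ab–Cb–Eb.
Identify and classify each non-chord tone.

The harmony at that moment is Fb major triad (Fb, Ab, Cb); Gb5 is not a chord tone.
It is approached by step up from Fb5 and left by step down to Fb5.
Step away and step back to the same note — a neighbor tone (upper neighbor).
The harmony at that moment is Ab minor triad (Ab, Cb, Eb); Db5 is not a chord tone.
It is approached by leap up from Ab4 and left by step down to Cb5.
Leap in, step out — an appoggiatura.

Gb5 (beat 2) — neighbor tone; Db5 (beat 5) — appoggiatura.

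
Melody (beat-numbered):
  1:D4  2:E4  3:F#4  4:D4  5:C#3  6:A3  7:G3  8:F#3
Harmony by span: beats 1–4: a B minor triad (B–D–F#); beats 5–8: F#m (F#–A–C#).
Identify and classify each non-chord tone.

E4 (beat 2) — passing tone; G3 (beat 7) — passing tone.

The harmony at that moment is B minor triad (B, D, F#); E4 is not a chord tone.
It is approached by step up from D4 and left by step up to F#4.
Step in, step out in the same direction — a passing tone.
The harmony at that moment is F# minor triad (F#, A, C#); G3 is not a chord tone.
It is approached by step down from A3 and left by step down to F#3.
Step in, step out in the same direction — a passing tone.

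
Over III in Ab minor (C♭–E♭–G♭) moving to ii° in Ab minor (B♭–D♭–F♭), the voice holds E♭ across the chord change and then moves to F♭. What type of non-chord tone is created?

The harmony at that moment is B♭ diminished triad (B♭, D♭, F♭); E♭ is not a chord tone.
It is held over (the same pitch as the preceding E♭) and left by step up to F♭.
Held over from the previous chord and resolving up by step — a retardation.

E♭ is a retardation.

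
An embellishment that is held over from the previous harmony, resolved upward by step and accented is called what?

Approach: by preparation — the pitch is first a chord tone, then held (tied or repeated) while the harmony changes under it. Departure: up by step. Metric position: strong.
A prepared dissonance that resolves upward by step — a retardation. (The same figure resolving downward would be a suspension.)

Retardation.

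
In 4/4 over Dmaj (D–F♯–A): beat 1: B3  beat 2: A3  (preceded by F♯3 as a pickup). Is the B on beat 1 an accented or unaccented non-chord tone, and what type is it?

Accented appoggiatura.

The harmony at that moment is D major triad (D, F♯, A); B3 is not a chord tone.
It is approached by leap up from F♯3 and left by step down to A3.
Leap in, step out — an appoggiatura.
It falls on the downbeat, so it is accented.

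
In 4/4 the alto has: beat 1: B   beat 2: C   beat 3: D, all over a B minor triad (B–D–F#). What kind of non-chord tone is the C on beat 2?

Passing tone.

The harmony at that moment is B minor triad (B, D, F#); C is not a chord tone.
It is approached by step up from B and left by step up to D.
Step in, step out in the same direction — a passing tone.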